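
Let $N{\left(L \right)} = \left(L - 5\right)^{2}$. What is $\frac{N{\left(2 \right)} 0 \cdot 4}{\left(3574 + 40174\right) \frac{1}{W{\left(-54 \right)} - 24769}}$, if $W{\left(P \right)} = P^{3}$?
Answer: $0$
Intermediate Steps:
$N{\left(L \right)} = \left(-5 + L\right)^{2}$
$\frac{N{\left(2 \right)} 0 \cdot 4}{\left(3574 + 40174\right) \frac{1}{W{\left(-54 \right)} - 24769}} = \frac{\left(-5 + 2\right)^{2} \cdot 0 \cdot 4}{\left(3574 + 40174\right) \frac{1}{\left(-54\right)^{3} - 24769}} = \frac{\left(-3\right)^{2} \cdot 0 \cdot 4}{43748 \frac{1}{-157464 - 24769}} = \frac{9 \cdot 0 \cdot 4}{43748 \frac{1}{-182233}} = \frac{0 \cdot 4}{43748 \left(- \frac{1}{182233}\right)} = \frac{0}{- \frac{43748}{182233}} = 0 \left(- \frac{182233}{43748}\right) = 0$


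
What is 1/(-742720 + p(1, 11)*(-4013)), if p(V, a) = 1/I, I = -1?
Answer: -1/738707 ≈ -1.3537e-6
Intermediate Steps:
p(V, a) = -1 (p(V, a) = 1/(-1) = -1)
1/(-742720 + p(1, 11)*(-4013)) = 1/(-742720 - 1*(-4013)) = 1/(-742720 + 4013) = 1/(-738707) = -1/738707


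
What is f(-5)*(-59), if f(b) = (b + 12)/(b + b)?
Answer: 413/10 ≈ 41.300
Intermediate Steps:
f(b) = (12 + b)/(2*b) (f(b) = (12 + b)/((2*b)) = (12 + b)*(1/(2*b)) = (12 + b)/(2*b))
f(-5)*(-59) = ((½)*(12 - 5)/(-5))*(-59) = ((½)*(-⅕)*7)*(-59) = -7/10*(-59) = 413/10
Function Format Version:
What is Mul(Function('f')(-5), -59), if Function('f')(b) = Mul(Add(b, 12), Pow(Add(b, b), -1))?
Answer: Rational(413, 10) ≈ 41.300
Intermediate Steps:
Function('f')(b) = Mul(Rational(1, 2), Pow(b, -1), Add(12, b)) (Function('f')(b) = Mul(Add(12, b), Pow(Mul(2, b), -1)) = Mul(Add(12, b), Mul(Rational(1, 2), Pow(b, -1))) = Mul(Rational(1, 2), Pow(b, -1), Add(12, b)))
Mul(Function('f')(-5), -59) = Mul(Mul(Rational(1, 2), Pow(-5, -1), Add(12, -5)), -59) = Mul(Mul(Rational(1, 2), Rational(-1, 5), 7), -59) = Mul(Rational(-7, 10), -59) = Rational(413, 10)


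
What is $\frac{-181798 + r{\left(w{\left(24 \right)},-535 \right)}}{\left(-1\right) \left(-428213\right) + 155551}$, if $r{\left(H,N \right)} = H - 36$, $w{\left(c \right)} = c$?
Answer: $- \frac{90905}{291882} \approx -0.31144$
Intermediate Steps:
$r{\left(H,N \right)} = -36 + H$
$\frac{-181798 + r{\left(w{\left(24 \right)},-535 \right)}}{\left(-1\right) \left(-428213\right) + 155551} = \frac{-181798 + \left(-36 + 24\right)}{\left(-1\right) \left(-428213\right) + 155551} = \frac{-181798 - 12}{428213 + 155551} = - \frac{181810}{583764} = \left(-181810\right) \frac{1}{583764} = - \frac{90905}{291882}$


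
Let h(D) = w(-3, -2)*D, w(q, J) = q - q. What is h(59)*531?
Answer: 0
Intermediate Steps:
w(q, J) = 0
h(D) = 0 (h(D) = 0*D = 0)
h(59)*531 = 0*531 = 0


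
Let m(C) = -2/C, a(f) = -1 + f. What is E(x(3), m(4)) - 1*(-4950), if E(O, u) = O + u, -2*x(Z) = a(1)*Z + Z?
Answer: 4948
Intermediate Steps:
x(Z) = -Z/2 (x(Z) = -((-1 + 1)*Z + Z)/2 = -(0*Z + Z)/2 = -(0 + Z)/2 = -Z/2)
E(x(3), m(4)) - 1*(-4950) = (-½*3 - 2/4) - 1*(-4950) = (-3/2 - 2*¼) + 4950 = (-3/2 - ½) + 4950 = -2 + 4950 = 4948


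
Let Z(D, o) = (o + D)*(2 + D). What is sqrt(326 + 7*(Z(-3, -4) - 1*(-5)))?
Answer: sqrt(410) ≈ 20.248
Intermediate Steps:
Z(D, o) = (2 + D)*(D + o) (Z(D, o) = (D + o)*(2 + D) = (2 + D)*(D + o))
sqrt(326 + 7*(Z(-3, -4) - 1*(-5))) = sqrt(326 + 7*(((-3)**2 + 2*(-3) + 2*(-4) - 3*(-4)) - 1*(-5))) = sqrt(326 + 7*((9 - 6 - 8 + 12) + 5)) = sqrt(326 + 7*(7 + 5)) = sqrt(326 + 7*12) = sqrt(326 + 84) = sqrt(410)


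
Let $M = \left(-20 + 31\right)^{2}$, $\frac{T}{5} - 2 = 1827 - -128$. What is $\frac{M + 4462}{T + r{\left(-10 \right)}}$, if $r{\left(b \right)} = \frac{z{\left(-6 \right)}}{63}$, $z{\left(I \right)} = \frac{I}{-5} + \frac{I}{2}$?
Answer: $\frac{160405}{342474} \approx 0.46837$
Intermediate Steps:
$T = 9785$ ($T = 10 + 5 \left(1827 - -128\right) = 10 + 5 \left(1827 + 128\right) = 10 + 5 \cdot 1955 = 10 + 9775 = 9785$)
$z{\left(I \right)} = \frac{3 I}{10}$ ($z{\left(I \right)} = I \left(- \frac{1}{5}\right) + I \frac{1}{2} = - \frac{I}{5} + \frac{I}{2} = \frac{3 I}{10}$)
$M = 121$ ($M = 11^{2} = 121$)
$r{\left(b \right)} = - \frac{1}{35}$ ($r{\left(b \right)} = \frac{\frac{3}{10} \left(-6\right)}{63} = \left(- \frac{9}{5}\right) \frac{1}{63} = - \frac{1}{35}$)
$\frac{M + 4462}{T + r{\left(-10 \right)}} = \frac{121 + 4462}{9785 - \frac{1}{35}} = \frac{4583}{\frac{342474}{35}} = 4583 \cdot \frac{35}{342474} = \frac{160405}{342474}$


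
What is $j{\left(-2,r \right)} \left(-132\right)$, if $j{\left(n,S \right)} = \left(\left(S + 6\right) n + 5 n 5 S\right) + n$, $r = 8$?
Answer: $56760$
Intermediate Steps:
$j{\left(n,S \right)} = n + n \left(6 + S\right) + 25 S n$ ($j{\left(n,S \right)} = \left(\left(6 + S\right) n + 25 n S\right) + n = \left(n \left(6 + S\right) + 25 S n\right) + n = n + n \left(6 + S\right) + 25 S n$)
$j{\left(-2,r \right)} \left(-132\right) = - 2 \left(7 + 26 \cdot 8\right) \left(-132\right) = - 2 \left(7 + 208\right) \left(-132\right) = \left(-2\right) 215 \left(-132\right) = \left(-430\right) \left(-132\right) = 56760$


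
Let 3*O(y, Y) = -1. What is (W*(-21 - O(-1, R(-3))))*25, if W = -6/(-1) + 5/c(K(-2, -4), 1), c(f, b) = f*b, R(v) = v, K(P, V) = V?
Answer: -14725/6 ≈ -2454.2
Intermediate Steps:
O(y, Y) = -1/3 (O(y, Y) = (1/3)*(-1) = -1/3)
c(f, b) = b*f
W = 19/4 (W = -6/(-1) + 5/((1*(-4))) = -6*(-1) + 5/(-4) = 6 + 5*(-1/4) = 6 - 5/4 = 19/4 ≈ 4.7500)
(W*(-21 - O(-1, R(-3))))*25 = (19*(-21 - 1*(-1/3))/4)*25 = (19*(-21 + 1/3)/4)*25 = ((19/4)*(-62/3))*25 = -589/6*25 = -14725/6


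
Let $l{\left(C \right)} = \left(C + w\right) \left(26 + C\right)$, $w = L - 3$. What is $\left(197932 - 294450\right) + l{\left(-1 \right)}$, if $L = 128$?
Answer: $-93418$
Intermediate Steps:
$w = 125$ ($w = 128 - 3 = 125$)
$l{\left(C \right)} = \left(26 + C\right) \left(125 + C\right)$ ($l{\left(C \right)} = \left(C + 125\right) \left(26 + C\right) = \left(125 + C\right) \left(26 + C\right) = \left(26 + C\right) \left(125 + C\right)$)
$\left(197932 - 294450\right) + l{\left(-1 \right)} = \left(197932 - 294450\right) + \left(3250 + \left(-1\right)^{2} + 151 \left(-1\right)\right) = -96518 + \left(3250 + 1 - 151\right) = -96518 + 3100 = -93418$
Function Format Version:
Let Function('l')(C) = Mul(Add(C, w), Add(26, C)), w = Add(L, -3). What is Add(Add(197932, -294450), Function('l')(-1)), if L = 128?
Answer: -93418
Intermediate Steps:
w = 125 (w = Add(128, -3) = 125)
Function('l')(C) = Mul(Add(26, C), Add(125, C)) (Function('l')(C) = Mul(Add(C, 125), Add(26, C)) = Mul(Add(125, C), Add(26, C)) = Mul(Add(26, C), Add(125, C)))
Add(Add(197932, -294450), Function('l')(-1)) = Add(Add(197932, -294450), Add(3250, Pow(-1, 2), Mul(151, -1))) = Add(-96518, Add(3250, 1, -151)) = Add(-96518, 3100) = -93418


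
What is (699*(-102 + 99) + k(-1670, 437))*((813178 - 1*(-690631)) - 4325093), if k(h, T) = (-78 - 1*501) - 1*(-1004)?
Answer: 4717186848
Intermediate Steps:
k(h, T) = 425 (k(h, T) = (-78 - 501) + 1004 = -579 + 1004 = 425)
(699*(-102 + 99) + k(-1670, 437))*((813178 - 1*(-690631)) - 4325093) = (699*(-102 + 99) + 425)*((813178 - 1*(-690631)) - 4325093) = (699*(-3) + 425)*((813178 + 690631) - 4325093) = (-2097 + 425)*(1503809 - 4325093) = -1672*(-2821284) = 4717186848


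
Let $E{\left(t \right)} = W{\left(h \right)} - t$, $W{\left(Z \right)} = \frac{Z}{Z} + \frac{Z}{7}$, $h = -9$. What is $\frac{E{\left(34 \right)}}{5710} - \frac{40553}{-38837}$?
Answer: $\frac{161158253}{155231489} \approx 1.0382$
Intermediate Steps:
$W{\left(Z \right)} = 1 + \frac{Z}{7}$ ($W{\left(Z \right)} = 1 + Z \frac{1}{7} = 1 + \frac{Z}{7}$)
$E{\left(t \right)} = - \frac{2}{7} - t$ ($E{\left(t \right)} = \left(1 + \frac{1}{7} \left(-9\right)\right) - t = \left(1 - \frac{9}{7}\right) - t = - \frac{2}{7} - t$)
$\frac{E{\left(34 \right)}}{5710} - \frac{40553}{-38837} = \frac{- \frac{2}{7} - 34}{5710} - \frac{40553}{-38837} = \left(- \frac{2}{7} - 34\right) \frac{1}{5710} - - \frac{40553}{38837} = \left(- \frac{240}{7}\right) \frac{1}{5710} + \frac{40553}{38837} = - \frac{24}{3997} + \frac{40553}{38837} = \frac{161158253}{155231489}$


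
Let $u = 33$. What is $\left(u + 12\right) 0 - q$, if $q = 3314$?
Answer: $-3314$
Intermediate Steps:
$\left(u + 12\right) 0 - q = \left(33 + 12\right) 0 - 3314 = 45 \cdot 0 - 3314 = 0 - 3314 = -3314$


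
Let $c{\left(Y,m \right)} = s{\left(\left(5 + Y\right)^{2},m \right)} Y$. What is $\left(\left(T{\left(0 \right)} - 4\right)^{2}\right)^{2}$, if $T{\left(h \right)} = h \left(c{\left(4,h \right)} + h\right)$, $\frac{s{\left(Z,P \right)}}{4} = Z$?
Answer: $256$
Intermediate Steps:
$s{\left(Z,P \right)} = 4 Z$
$c{\left(Y,m \right)} = 4 Y \left(5 + Y\right)^{2}$ ($c{\left(Y,m \right)} = 4 \left(5 + Y\right)^{2} Y = 4 Y \left(5 + Y\right)^{2}$)
$T{\left(h \right)} = h \left(1296 + h\right)$ ($T{\left(h \right)} = h \left(4 \cdot 4 \left(5 + 4\right)^{2} + h\right) = h \left(4 \cdot 4 \cdot 9^{2} + h\right) = h \left(4 \cdot 4 \cdot 81 + h\right) = h \left(1296 + h\right)$)
$\left(\left(T{\left(0 \right)} - 4\right)^{2}\right)^{2} = \left(\left(0 \left(1296 + 0\right) - 4\right)^{2}\right)^{2} = \left(\left(0 \cdot 1296 - 4\right)^{2}\right)^{2} = \left(\left(0 - 4\right)^{2}\right)^{2} = \left(\left(-4\right)^{2}\right)^{2} = 16^{2} = 256$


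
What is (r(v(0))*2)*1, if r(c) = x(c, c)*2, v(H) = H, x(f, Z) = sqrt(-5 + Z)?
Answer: 4*I*sqrt(5) ≈ 8.9443*I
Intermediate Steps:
r(c) = 2*sqrt(-5 + c) (r(c) = sqrt(-5 + c)*2 = 2*sqrt(-5 + c))
(r(v(0))*2)*1 = ((2*sqrt(-5 + 0))*2)*1 = ((2*sqrt(-5))*2)*1 = ((2*(I*sqrt(5)))*2)*1 = ((2*I*sqrt(5))*2)*1 = (4*I*sqrt(5))*1 = 4*I*sqrt(5)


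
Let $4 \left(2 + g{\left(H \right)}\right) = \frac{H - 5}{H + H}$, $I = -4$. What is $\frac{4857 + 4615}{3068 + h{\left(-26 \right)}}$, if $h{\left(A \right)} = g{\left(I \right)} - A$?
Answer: $\frac{303104}{98953} \approx 3.0631$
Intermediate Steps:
$g{\left(H \right)} = -2 + \frac{-5 + H}{8 H}$ ($g{\left(H \right)} = -2 + \frac{\left(H - 5\right) \frac{1}{H + H}}{4} = -2 + \frac{\left(-5 + H\right) \frac{1}{2 H}}{4} = -2 + \frac{\frac{1}{2} \frac{1}{H} \left(-5 + H\right)}{4} = -2 + \frac{-5 + H}{8 H}$)
$h{\left(A \right)} = - \frac{55}{32} - A$ ($h{\left(A \right)} = \frac{5 \left(-1 - -12\right)}{8 \left(-4\right)} - A = \frac{5}{8} \left(- \frac{1}{4}\right) \left(-1 + 12\right) - A = \frac{5}{8} \left(- \frac{1}{4}\right) 11 - A = - \frac{55}{32} - A$)
$\frac{4857 + 4615}{3068 + h{\left(-26 \right)}} = \frac{4857 + 4615}{3068 - - \frac{777}{32}} = \frac{9472}{3068 + \left(- \frac{55}{32} + 26\right)} = \frac{9472}{3068 + \frac{777}{32}} = \frac{9472}{\frac{98953}{32}} = 9472 \cdot \frac{32}{98953} = \frac{303104}{98953}$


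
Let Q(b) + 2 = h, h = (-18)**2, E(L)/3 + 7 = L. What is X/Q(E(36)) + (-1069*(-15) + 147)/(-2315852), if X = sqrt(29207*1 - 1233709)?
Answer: -8091/1157926 + I*sqrt(1204502)/322 ≈ -0.0069875 + 3.4084*I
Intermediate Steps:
E(L) = -21 + 3*L
h = 324
Q(b) = 322 (Q(b) = -2 + 324 = 322)
X = I*sqrt(1204502) (X = sqrt(29207 - 1233709) = sqrt(-1204502) = I*sqrt(1204502) ≈ 1097.5*I)
X/Q(E(36)) + (-1069*(-15) + 147)/(-2315852) = (I*sqrt(1204502))/322 + (-1069*(-15) + 147)/(-2315852) = (I*sqrt(1204502))*(1/322) + (16035 + 147)*(-1/2315852) = I*sqrt(1204502)/322 + 16182*(-1/2315852) = I*sqrt(1204502)/322 - 8091/1157926 = -8091/1157926 + I*sqrt(1204502)/322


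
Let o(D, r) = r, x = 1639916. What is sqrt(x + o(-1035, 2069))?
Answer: sqrt(1641985) ≈ 1281.4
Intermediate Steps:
sqrt(x + o(-1035, 2069)) = sqrt(1639916 + 2069) = sqrt(1641985)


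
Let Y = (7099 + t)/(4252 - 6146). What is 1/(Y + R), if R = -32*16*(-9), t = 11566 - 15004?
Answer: 1894/8723891 ≈ 0.00021711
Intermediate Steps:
t = -3438
Y = -3661/1894 (Y = (7099 - 3438)/(4252 - 6146) = 3661/(-1894) = 3661*(-1/1894) = -3661/1894 ≈ -1.9329)
R = 4608 (R = -512*(-9) = 4608)
1/(Y + R) = 1/(-3661/1894 + 4608) = 1/(8723891/1894) = 1894/8723891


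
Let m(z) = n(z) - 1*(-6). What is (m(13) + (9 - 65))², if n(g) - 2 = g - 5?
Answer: 1600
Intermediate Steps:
n(g) = -3 + g (n(g) = 2 + (g - 5) = 2 + (-5 + g) = -3 + g)
m(z) = 3 + z (m(z) = (-3 + z) - 1*(-6) = (-3 + z) + 6 = 3 + z)
(m(13) + (9 - 65))² = ((3 + 13) + (9 - 65))² = (16 - 56)² = (-40)² = 1600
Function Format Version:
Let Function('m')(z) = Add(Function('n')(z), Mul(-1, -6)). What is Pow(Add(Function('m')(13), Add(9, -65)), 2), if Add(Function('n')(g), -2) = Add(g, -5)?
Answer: 1600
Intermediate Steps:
Function('n')(g) = Add(-3, g) (Function('n')(g) = Add(2, Add(g, -5)) = Add(2, Add(-5, g)) = Add(-3, g))
Function('m')(z) = Add(3, z) (Function('m')(z) = Add(Add(-3, z), Mul(-1, -6)) = Add(Add(-3, z), 6) = Add(3, z))
Pow(Add(Function('m')(13), Add(9, -65)), 2) = Pow(Add(Add(3, 13), Add(9, -65)), 2) = Pow(Add(16, -56), 2) = Pow(-40, 2) = 1600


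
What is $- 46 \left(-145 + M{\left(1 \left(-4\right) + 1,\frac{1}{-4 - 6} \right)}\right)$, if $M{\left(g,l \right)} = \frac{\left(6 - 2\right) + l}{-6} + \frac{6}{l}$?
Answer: $\frac{94599}{10} \approx 9459.9$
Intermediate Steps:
$M{\left(g,l \right)} = - \frac{2}{3} + \frac{6}{l} - \frac{l}{6}$ ($M{\left(g,l \right)} = \left(4 + l\right) \left(- \frac{1}{6}\right) + \frac{6}{l} = \left(- \frac{2}{3} - \frac{l}{6}\right) + \frac{6}{l} = - \frac{2}{3} + \frac{6}{l} - \frac{l}{6}$)
$- 46 \left(-145 + M{\left(1 \left(-4\right) + 1,\frac{1}{-4 - 6} \right)}\right) = - 46 \left(-145 + \frac{36 - \frac{4 + \frac{1}{-4 - 6}}{-4 - 6}}{6 \frac{1}{-4 - 6}}\right) = - 46 \left(-145 + \frac{36 - \frac{4 + \frac{1}{-10}}{-10}}{6 \frac{1}{-10}}\right) = - 46 \left(-145 + \frac{36 - - \frac{4 - \frac{1}{10}}{10}}{6 \left(- \frac{1}{10}\right)}\right) = - 46 \left(-145 + \frac{1}{6} \left(-10\right) \left(36 - \left(- \frac{1}{10}\right) \frac{39}{10}\right)\right) = - 46 \left(-145 + \frac{1}{6} \left(-10\right) \left(36 + \frac{39}{100}\right)\right) = - 46 \left(-145 + \frac{1}{6} \left(-10\right) \frac{3639}{100}\right) = - 46 \left(-145 - \frac{1213}{20}\right) = \left(-46\right) \left(- \frac{4113}{20}\right) = \frac{94599}{10}$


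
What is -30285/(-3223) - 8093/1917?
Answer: 31972606/6178491 ≈ 5.1748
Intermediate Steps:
-30285/(-3223) - 8093/1917 = -30285*(-1/3223) - 8093*1/1917 = 30285/3223 - 8093/1917 = 31972606/6178491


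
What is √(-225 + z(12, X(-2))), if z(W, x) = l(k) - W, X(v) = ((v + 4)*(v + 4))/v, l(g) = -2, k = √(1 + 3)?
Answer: I*√239 ≈ 15.46*I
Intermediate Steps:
k = 2 (k = √4 = 2)
X(v) = (4 + v)²/v (X(v) = ((4 + v)*(4 + v))/v = (4 + v)²/v)
z(W, x) = -2 - W
√(-225 + z(12, X(-2))) = √(-225 + (-2 - 1*12)) = √(-225 + (-2 - 12)) = √(-225 - 14) = √(-239) = I*√239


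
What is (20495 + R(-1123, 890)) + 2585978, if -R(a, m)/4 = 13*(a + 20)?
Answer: 2663829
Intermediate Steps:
R(a, m) = -1040 - 52*a (R(a, m) = -52*(a + 20) = -52*(20 + a) = -4*(260 + 13*a) = -1040 - 52*a)
(20495 + R(-1123, 890)) + 2585978 = (20495 + (-1040 - 52*(-1123))) + 2585978 = (20495 + (-1040 + 58396)) + 2585978 = (20495 + 57356) + 2585978 = 77851 + 2585978 = 2663829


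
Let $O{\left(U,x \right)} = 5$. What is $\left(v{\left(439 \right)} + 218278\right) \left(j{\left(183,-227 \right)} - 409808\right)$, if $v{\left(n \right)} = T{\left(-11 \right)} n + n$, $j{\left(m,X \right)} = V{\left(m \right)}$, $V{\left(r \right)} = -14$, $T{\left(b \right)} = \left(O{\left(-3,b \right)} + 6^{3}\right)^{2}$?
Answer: $-8876710094952$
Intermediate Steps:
$T{\left(b \right)} = 48841$ ($T{\left(b \right)} = \left(5 + 6^{3}\right)^{2} = \left(5 + 216\right)^{2} = 221^{2} = 48841$)
$j{\left(m,X \right)} = -14$
$v{\left(n \right)} = 48842 n$ ($v{\left(n \right)} = 48841 n + n = 48842 n$)
$\left(v{\left(439 \right)} + 218278\right) \left(j{\left(183,-227 \right)} - 409808\right) = \left(48842 \cdot 439 + 218278\right) \left(-14 - 409808\right) = \left(21441638 + 218278\right) \left(-409822\right) = 21659916 \left(-409822\right) = -8876710094952$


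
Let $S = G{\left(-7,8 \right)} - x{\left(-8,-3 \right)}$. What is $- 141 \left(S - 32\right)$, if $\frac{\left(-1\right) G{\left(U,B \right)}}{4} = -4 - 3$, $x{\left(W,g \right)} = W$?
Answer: $-564$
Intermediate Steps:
$G{\left(U,B \right)} = 28$ ($G{\left(U,B \right)} = - 4 \left(-4 - 3\right) = \left(-4\right) \left(-7\right) = 28$)
$S = 36$ ($S = 28 - -8 = 28 + 8 = 36$)
$- 141 \left(S - 32\right) = - 141 \left(36 - 32\right) = \left(-141\right) 4 = -564$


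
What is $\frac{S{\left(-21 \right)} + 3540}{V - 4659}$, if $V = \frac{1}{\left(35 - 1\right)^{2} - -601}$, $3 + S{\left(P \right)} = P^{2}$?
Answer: $- \frac{3494673}{4092931} \approx -0.85383$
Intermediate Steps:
$S{\left(P \right)} = -3 + P^{2}$
$V = \frac{1}{1757}$ ($V = \frac{1}{34^{2} + \left(-210 + 811\right)} = \frac{1}{1156 + 601} = \frac{1}{1757} \approx 0.00056915$)
$\frac{S{\left(-21 \right)} + 3540}{V - 4659} = \frac{\left(-3 + \left(-21\right)^{2}\right) + 3540}{\frac{1}{1757} - 4659} = \frac{\left(-3 + 441\right) + 3540}{- \frac{8185862}{1757}} = \left(438 + 3540\right) \left(- \frac{1757}{8185862}\right) = 3978 \left(- \frac{1757}{8185862}\right) = - \frac{3494673}{4092931}$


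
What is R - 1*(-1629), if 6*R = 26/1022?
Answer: 4994527/3066 ≈ 1629.0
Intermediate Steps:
R = 13/3066 (R = (26/1022)/6 = ((1/1022)*26)/6 = (1/6)*(13/511) = 13/3066 ≈ 0.0042401)
R - 1*(-1629) = 13/3066 - 1*(-1629) = 13/3066 + 1629 = 4994527/3066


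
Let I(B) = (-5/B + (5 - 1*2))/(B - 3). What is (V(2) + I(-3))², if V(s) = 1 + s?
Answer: 400/81 ≈ 4.9383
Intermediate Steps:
I(B) = (3 - 5/B)/(-3 + B) (I(B) = (-5/B + (5 - 2))/(-3 + B) = (-5/B + 3)/(-3 + B) = (3 - 5/B)/(-3 + B))
(V(2) + I(-3))² = ((1 + 2) + (-5 + 3*(-3))/((-3)*(-3 - 3)))² = (3 - ⅓*(-5 - 9)/(-6))² = (3 - ⅓*(-⅙)*(-14))² = (3 - 7/9)² = (20/9)² = 400/81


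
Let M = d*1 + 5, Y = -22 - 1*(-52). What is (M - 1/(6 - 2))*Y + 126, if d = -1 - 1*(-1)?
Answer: 537/2 ≈ 268.50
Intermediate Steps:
d = 0 (d = -1 + 1 = 0)
Y = 30 (Y = -22 + 52 = 30)
M = 5 (M = 0*1 + 5 = 0 + 5 = 5)
(M - 1/(6 - 2))*Y + 126 = (5 - 1/(6 - 2))*30 + 126 = (5 - 1/4)*30 + 126 = (19/4)*30 + 126 = 285/2 + 126 = 537/2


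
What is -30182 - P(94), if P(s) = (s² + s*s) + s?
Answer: -47948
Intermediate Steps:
P(s) = s + 2*s² (P(s) = (s² + s²) + s = 2*s² + s = s + 2*s²)
-30182 - P(94) = -30182 - 94*(1 + 2*94) = -30182 - 94*(1 + 188) = -30182 - 94*189 = -30182 - 1*17766 = -30182 - 17766 = -47948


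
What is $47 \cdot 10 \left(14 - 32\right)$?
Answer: $-8460$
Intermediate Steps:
$47 \cdot 10 \left(14 - 32\right) = 470 \left(14 - 32\right) = 470 \left(-18\right) = -8460$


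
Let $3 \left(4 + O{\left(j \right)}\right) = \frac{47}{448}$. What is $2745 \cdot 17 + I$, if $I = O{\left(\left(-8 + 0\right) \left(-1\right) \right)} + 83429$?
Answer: $\frac{174841007}{1344} \approx 1.3009 \cdot 10^{5}$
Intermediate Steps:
$O{\left(j \right)} = - \frac{5329}{1344}$ ($O{\left(j \right)} = -4 + \frac{47 \cdot \frac{1}{448}}{3} = -4 + \frac{1}{3} \cdot \frac{47}{448} = -4 + \frac{47}{1344} = - \frac{5329}{1344}$)
$I = \frac{112123247}{1344}$ ($I = - \frac{5329}{1344} + 83429 = \frac{112123247}{1344} \approx 83425.0$)
$2745 \cdot 17 + I = 2745 \cdot 17 + \frac{112123247}{1344} = 46665 + \frac{112123247}{1344} = \frac{174841007}{1344}$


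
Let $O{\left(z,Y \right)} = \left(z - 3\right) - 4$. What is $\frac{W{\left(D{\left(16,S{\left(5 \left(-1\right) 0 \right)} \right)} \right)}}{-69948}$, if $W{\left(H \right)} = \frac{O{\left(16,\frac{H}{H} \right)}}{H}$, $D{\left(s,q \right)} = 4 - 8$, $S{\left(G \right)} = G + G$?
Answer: $\frac{1}{31088} \approx 3.2167 \cdot 10^{-5}$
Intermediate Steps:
$O{\left(z,Y \right)} = -7 + z$ ($O{\left(z,Y \right)} = \left(-3 + z\right) - 4 = -7 + z$)
$S{\left(G \right)} = 2 G$
$D{\left(s,q \right)} = -4$ ($D{\left(s,q \right)} = 4 - 8 = -4$)
$W{\left(H \right)} = \frac{9}{H}$ ($W{\left(H \right)} = \frac{-7 + 16}{H} = \frac{9}{H}$)
$\frac{W{\left(D{\left(16,S{\left(5 \left(-1\right) 0 \right)} \right)} \right)}}{-69948} = \frac{9 \frac{1}{-4}}{-69948} = 9 \left(- \frac{1}{4}\right) \left(- \frac{1}{69948}\right) = \left(- \frac{9}{4}\right) \left(- \frac{1}{69948}\right) = \frac{1}{31088}$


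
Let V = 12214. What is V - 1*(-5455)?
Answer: 17669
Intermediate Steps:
V - 1*(-5455) = 12214 - 1*(-5455) = 12214 + 5455 = 17669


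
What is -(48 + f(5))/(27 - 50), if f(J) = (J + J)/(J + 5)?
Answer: 49/23 ≈ 2.1304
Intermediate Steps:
f(J) = 2*J/(5 + J) (f(J) = (2*J)/(5 + J) = 2*J/(5 + J))
-(48 + f(5))/(27 - 50) = -(48 + 2*5/(5 + 5))/(27 - 50) = -(48 + 2*5/10)/(-23) = -(48 + 2*5*(⅒))*(-1)/23 = -(48 + 1)*(-1)/23 = -49*(-1)/23 = -1*(-49/23) = 49/23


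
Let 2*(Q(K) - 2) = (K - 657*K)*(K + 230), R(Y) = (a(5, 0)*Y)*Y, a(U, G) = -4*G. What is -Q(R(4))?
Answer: -2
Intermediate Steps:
R(Y) = 0 (R(Y) = ((-4*0)*Y)*Y = (0*Y)*Y = 0*Y = 0)
Q(K) = 2 - 328*K*(230 + K) (Q(K) = 2 + ((K - 657*K)*(K + 230))/2 = 2 + ((-656*K)*(230 + K))/2 = 2 + (-656*K*(230 + K))/2 = 2 - 328*K*(230 + K))
-Q(R(4)) = -(2 - 75440*0 - 328*0²) = -(2 + 0 - 328*0) = -(2 + 0 + 0) = -1*2 = -2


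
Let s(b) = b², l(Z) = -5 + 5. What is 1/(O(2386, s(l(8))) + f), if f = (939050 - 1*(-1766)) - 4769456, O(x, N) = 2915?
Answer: -1/3825725 ≈ -2.6139e-7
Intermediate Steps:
l(Z) = 0
f = -3828640 (f = (939050 + 1766) - 4769456 = 940816 - 4769456 = -3828640)
1/(O(2386, s(l(8))) + f) = 1/(2915 - 3828640) = 1/(-3825725) = -1/3825725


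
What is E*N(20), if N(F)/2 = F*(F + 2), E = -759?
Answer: -667920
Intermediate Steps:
N(F) = 2*F*(2 + F) (N(F) = 2*(F*(F + 2)) = 2*(F*(2 + F)) = 2*F*(2 + F))
E*N(20) = -1518*20*(2 + 20) = -1518*20*22 = -759*880 = -667920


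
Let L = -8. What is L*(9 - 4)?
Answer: -40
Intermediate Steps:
L*(9 - 4) = -8*(9 - 4) = -8*5 = -40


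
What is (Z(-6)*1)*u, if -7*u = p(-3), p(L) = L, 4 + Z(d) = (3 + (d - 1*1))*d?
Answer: 60/7 ≈ 8.5714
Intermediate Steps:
Z(d) = -4 + d*(2 + d) (Z(d) = -4 + (3 + (d - 1*1))*d = -4 + (3 + (d - 1))*d = -4 + (3 + (-1 + d))*d = -4 + (2 + d)*d = -4 + d*(2 + d))
u = 3/7 (u = -⅐*(-3) = 3/7 ≈ 0.42857)
(Z(-6)*1)*u = ((-4 + (-6)² + 2*(-6))*1)*(3/7) = ((-4 + 36 - 12)*1)*(3/7) = (20*1)*(3/7) = 20*(3/7) = 60/7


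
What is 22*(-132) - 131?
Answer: -3035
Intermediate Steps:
22*(-132) - 131 = -2904 - 131 = -3035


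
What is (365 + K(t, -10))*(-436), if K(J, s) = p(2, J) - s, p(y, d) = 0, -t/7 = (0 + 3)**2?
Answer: -163500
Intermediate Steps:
t = -63 (t = -7*(0 + 3)**2 = -7*3**2 = -7*9 = -63)
K(J, s) = -s (K(J, s) = 0 - s = -s)
(365 + K(t, -10))*(-436) = (365 - 1*(-10))*(-436) = (365 + 10)*(-436) = 375*(-436) = -163500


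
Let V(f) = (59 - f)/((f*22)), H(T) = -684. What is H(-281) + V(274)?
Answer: -4123367/6028 ≈ -684.04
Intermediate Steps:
V(f) = (59 - f)/(22*f) (V(f) = (59 - f)/((22*f)) = (59 - f)*(1/(22*f)) = (59 - f)/(22*f))
H(-281) + V(274) = -684 + (1/22)*(59 - 1*274)/274 = -684 + (1/22)*(1/274)*(59 - 274) = -684 + (1/22)*(1/274)*(-215) = -684 - 215/6028 = -4123367/6028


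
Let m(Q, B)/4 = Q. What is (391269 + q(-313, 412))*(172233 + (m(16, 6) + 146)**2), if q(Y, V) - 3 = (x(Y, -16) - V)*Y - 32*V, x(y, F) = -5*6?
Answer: 111721716522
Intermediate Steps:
m(Q, B) = 4*Q
x(y, F) = -30
q(Y, V) = 3 - 32*V + Y*(-30 - V) (q(Y, V) = 3 + ((-30 - V)*Y - 32*V) = 3 + (Y*(-30 - V) - 32*V) = 3 + (-32*V + Y*(-30 - V)) = 3 - 32*V + Y*(-30 - V))
(391269 + q(-313, 412))*(172233 + (m(16, 6) + 146)**2) = (391269 + (3 - 32*412 - 30*(-313) - 1*412*(-313)))*(172233 + (4*16 + 146)**2) = (391269 + (3 - 13184 + 9390 + 128956))*(172233 + (64 + 146)**2) = (391269 + 125165)*(172233 + 210**2) = 516434*(172233 + 44100) = 516434*216333 = 111721716522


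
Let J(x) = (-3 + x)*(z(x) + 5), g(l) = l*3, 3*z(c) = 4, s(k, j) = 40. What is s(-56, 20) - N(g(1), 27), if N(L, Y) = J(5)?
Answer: 82/3 ≈ 27.333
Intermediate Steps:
z(c) = 4/3 (z(c) = (⅓)*4 = 4/3)
g(l) = 3*l
J(x) = -19 + 19*x/3 (J(x) = (-3 + x)*(4/3 + 5) = (-3 + x)*(19/3) = -19 + 19*x/3)
N(L, Y) = 38/3 (N(L, Y) = -19 + (19/3)*5 = -19 + 95/3 = 38/3)
s(-56, 20) - N(g(1), 27) = 40 - 1*38/3 = 40 - 38/3 = 82/3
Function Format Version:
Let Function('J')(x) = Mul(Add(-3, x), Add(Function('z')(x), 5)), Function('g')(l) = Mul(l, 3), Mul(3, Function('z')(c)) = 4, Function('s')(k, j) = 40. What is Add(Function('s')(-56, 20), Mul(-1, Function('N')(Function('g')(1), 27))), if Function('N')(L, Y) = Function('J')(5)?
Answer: Rational(82, 3) ≈ 27.333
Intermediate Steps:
Function('z')(c) = Rational(4, 3) (Function('z')(c) = Mul(Rational(1, 3), 4) = Rational(4, 3))
Function('g')(l) = Mul(3, l)
Function('J')(x) = Add(-19, Mul(Rational(19, 3), x)) (Function('J')(x) = Mul(Add(-3, x), Add(Rational(4, 3), 5)) = Mul(Add(-3, x), Rational(19, 3)) = Add(-19, Mul(Rational(19, 3), x)))
Function('N')(L, Y) = Rational(38, 3) (Function('N')(L, Y) = Add(-19, Mul(Rational(19, 3), 5)) = Add(-19, Rational(95, 3)) = Rational(38, 3))
Add(Function('s')(-56, 20), Mul(-1, Function('N')(Function('g')(1), 27))) = Add(40, Mul(-1, Rational(38, 3))) = Add(40, Rational(-38, 3)) = Rational(82, 3)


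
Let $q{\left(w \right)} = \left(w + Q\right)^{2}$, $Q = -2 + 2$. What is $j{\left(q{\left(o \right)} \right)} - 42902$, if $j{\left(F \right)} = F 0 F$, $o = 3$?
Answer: $-42902$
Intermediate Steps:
$Q = 0$
$q{\left(w \right)} = w^{2}$ ($q{\left(w \right)} = \left(w + 0\right)^{2} = w^{2}$)
$j{\left(F \right)} = 0$ ($j{\left(F \right)} = 0 F = 0$)
$j{\left(q{\left(o \right)} \right)} - 42902 = 0 - 42902 = -42902$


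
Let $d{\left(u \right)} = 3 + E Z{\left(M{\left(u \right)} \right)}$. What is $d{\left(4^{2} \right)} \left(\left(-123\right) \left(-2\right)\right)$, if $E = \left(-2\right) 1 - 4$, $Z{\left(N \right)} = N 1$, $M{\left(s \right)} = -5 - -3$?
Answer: $3690$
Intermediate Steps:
$M{\left(s \right)} = -2$ ($M{\left(s \right)} = -5 + 3 = -2$)
$Z{\left(N \right)} = N$
$E = -6$ ($E = -2 - 4 = -6$)
$d{\left(u \right)} = 15$ ($d{\left(u \right)} = 3 - -12 = 3 + 12 = 15$)
$d{\left(4^{2} \right)} \left(\left(-123\right) \left(-2\right)\right) = 15 \left(\left(-123\right) \left(-2\right)\right) = 15 \cdot 246 = 3690$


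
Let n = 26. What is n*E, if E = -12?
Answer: -312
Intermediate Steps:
n*E = 26*(-12) = -312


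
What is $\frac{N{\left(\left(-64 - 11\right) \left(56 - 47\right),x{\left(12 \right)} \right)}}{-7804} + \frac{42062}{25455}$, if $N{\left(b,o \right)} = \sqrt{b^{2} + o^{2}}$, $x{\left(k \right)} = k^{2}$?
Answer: $\frac{42062}{25455} - \frac{9 \sqrt{5881}}{7804} \approx 1.564$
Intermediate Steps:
$\frac{N{\left(\left(-64 - 11\right) \left(56 - 47\right),x{\left(12 \right)} \right)}}{-7804} + \frac{42062}{25455} = \frac{\sqrt{\left(\left(-64 - 11\right) \left(56 - 47\right)\right)^{2} + \left(12^{2}\right)^{2}}}{-7804} + \frac{42062}{25455} = \sqrt{\left(\left(-75\right) 9\right)^{2} + 144^{2}} \left(- \frac{1}{7804}\right) + 42062 \cdot \frac{1}{25455} = \sqrt{\left(-675\right)^{2} + 20736} \left(- \frac{1}{7804}\right) + \frac{42062}{25455} = \sqrt{455625 + 20736} \left(- \frac{1}{7804}\right) + \frac{42062}{25455} = \sqrt{476361} \left(- \frac{1}{7804}\right) + \frac{42062}{25455} = 9 \sqrt{5881} \left(- \frac{1}{7804}\right) + \frac{42062}{25455} = - \frac{9 \sqrt{5881}}{7804} + \frac{42062}{25455} = \frac{42062}{25455} - \frac{9 \sqrt{5881}}{7804}$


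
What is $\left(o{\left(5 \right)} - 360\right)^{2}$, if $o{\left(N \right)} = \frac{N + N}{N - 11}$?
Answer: $\frac{1177225}{9} \approx 1.308 \cdot 10^{5}$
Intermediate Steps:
$o{\left(N \right)} = \frac{2 N}{-11 + N}$
$\left(o{\left(5 \right)} - 360\right)^{2} = \left(2 \cdot 5 \frac{1}{-11 + 5} - 360\right)^{2} = \left(2 \cdot 5 \frac{1}{-6} - 360\right)^{2} = \left(2 \cdot 5 \left(- \frac{1}{6}\right) - 360\right)^{2} = \left(- \frac{5}{3} - 360\right)^{2} = \left(- \frac{1085}{3}\right)^{2} = \frac{1177225}{9}$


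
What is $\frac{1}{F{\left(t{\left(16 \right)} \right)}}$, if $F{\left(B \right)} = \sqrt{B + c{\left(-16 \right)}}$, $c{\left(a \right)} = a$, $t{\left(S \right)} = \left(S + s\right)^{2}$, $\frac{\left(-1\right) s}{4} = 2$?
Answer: $\frac{\sqrt{3}}{12} \approx 0.14434$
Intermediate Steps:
$s = -8$ ($s = \left(-4\right) 2 = -8$)
$t{\left(S \right)} = \left(-8 + S\right)^{2}$ ($t{\left(S \right)} = \left(S - 8\right)^{2} = \left(-8 + S\right)^{2}$)
$F{\left(B \right)} = \sqrt{-16 + B}$ ($F{\left(B \right)} = \sqrt{B - 16} = \sqrt{-16 + B}$)
$\frac{1}{F{\left(t{\left(16 \right)} \right)}} = \frac{1}{\sqrt{-16 + \left(-8 + 16\right)^{2}}} = \frac{1}{\sqrt{-16 + 8^{2}}} = \frac{1}{\sqrt{-16 + 64}} = \frac{1}{\sqrt{48}} = \frac{1}{4 \sqrt{3}} = \frac{\sqrt{3}}{12}$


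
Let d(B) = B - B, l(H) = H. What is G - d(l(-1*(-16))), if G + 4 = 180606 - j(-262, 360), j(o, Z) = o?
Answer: 180864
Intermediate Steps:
d(B) = 0
G = 180864 (G = -4 + (180606 - 1*(-262)) = -4 + (180606 + 262) = -4 + 180868 = 180864)
G - d(l(-1*(-16))) = 180864 - 1*0 = 180864 + 0 = 180864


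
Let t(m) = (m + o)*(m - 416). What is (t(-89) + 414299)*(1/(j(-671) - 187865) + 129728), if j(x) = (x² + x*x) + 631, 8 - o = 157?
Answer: 49455324622700505/713248 ≈ 6.9338e+10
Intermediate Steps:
o = -149 (o = 8 - 1*157 = 8 - 157 = -149)
j(x) = 631 + 2*x² (j(x) = (x² + x²) + 631 = 2*x² + 631 = 631 + 2*x²)
t(m) = (-416 + m)*(-149 + m) (t(m) = (m - 149)*(m - 416) = (-149 + m)*(-416 + m) = (-416 + m)*(-149 + m))
(t(-89) + 414299)*(1/(j(-671) - 187865) + 129728) = ((61984 + (-89)² - 565*(-89)) + 414299)*(1/((631 + 2*(-671)²) - 187865) + 129728) = ((61984 + 7921 + 50285) + 414299)*(1/((631 + 2*450241) - 187865) + 129728) = (120190 + 414299)*(1/((631 + 900482) - 187865) + 129728) = 534489*(1/(901113 - 187865) + 129728) = 534489*(1/713248 + 129728) = 534489*(92528236545/713248) = 49455324622700505/713248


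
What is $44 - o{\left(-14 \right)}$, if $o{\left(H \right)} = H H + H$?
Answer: $-138$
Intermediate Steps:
$o{\left(H \right)} = H + H^{2}$ ($o{\left(H \right)} = H^{2} + H = H + H^{2}$)
$44 - o{\left(-14 \right)} = 44 - - 14 \left(1 - 14\right) = 44 - \left(-14\right) \left(-13\right) = 44 - 182 = -138$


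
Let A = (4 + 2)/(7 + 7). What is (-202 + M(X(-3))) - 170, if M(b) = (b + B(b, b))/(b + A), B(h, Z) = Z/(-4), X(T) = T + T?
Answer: -9651/26 ≈ -371.19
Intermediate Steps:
X(T) = 2*T
B(h, Z) = -Z/4 (B(h, Z) = Z*(-1/4) = -Z/4)
A = 3/7 (A = 6/14 = 6*(1/14) = 3/7 ≈ 0.42857)
M(b) = 3*b/(4*(3/7 + b)) (M(b) = (b - b/4)/(b + 3/7) = (3*b/4)/(3/7 + b) = 3*b/(4*(3/7 + b)))
(-202 + M(X(-3))) - 170 = (-202 + 21*(2*(-3))/(4*(3 + 7*(2*(-3))))) - 170 = (-202 + (21/4)*(-6)/(3 + 7*(-6))) - 170 = (-202 + (21/4)*(-6)/(3 - 42)) - 170 = (-202 + (21/4)*(-6)/(-39)) - 170 = (-202 + (21/4)*(-6)*(-1/39)) - 170 = (-202 + 21/26) - 170 = -5231/26 - 170 = -9651/26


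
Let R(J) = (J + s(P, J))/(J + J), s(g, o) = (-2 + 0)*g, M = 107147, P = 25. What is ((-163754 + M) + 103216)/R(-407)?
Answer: 37939726/457 ≈ 83019.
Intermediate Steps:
s(g, o) = -2*g
R(J) = (-50 + J)/(2*J) (R(J) = (J - 2*25)/(J + J) = (J - 50)/((2*J)) = (-50 + J)*(1/(2*J)) = (-50 + J)/(2*J))
((-163754 + M) + 103216)/R(-407) = ((-163754 + 107147) + 103216)/(((½)*(-50 - 407)/(-407))) = (-56607 + 103216)/(((½)*(-1/407)*(-457))) = 46609/(457/814) = 46609*(814/457) = 37939726/457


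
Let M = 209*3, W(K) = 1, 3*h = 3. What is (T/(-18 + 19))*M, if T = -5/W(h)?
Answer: -3135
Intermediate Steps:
h = 1 (h = (⅓)*3 = 1)
M = 627
T = -5 (T = -5/1 = -5*1 = -5)
(T/(-18 + 19))*M = (-5/(-18 + 19))*627 = (-5/1)*627 = (1*(-5))*627 = -5*627 = -3135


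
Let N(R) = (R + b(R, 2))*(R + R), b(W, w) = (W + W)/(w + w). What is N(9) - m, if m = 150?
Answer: 93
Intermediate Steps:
b(W, w) = W/w (b(W, w) = (2*W)/((2*w)) = (2*W)*(1/(2*w)) = W/w)
N(R) = 3*R² (N(R) = (R + R/2)*(R + R) = (R + R*(½))*(2*R) = (R + R/2)*(2*R) = (3*R/2)*(2*R) = 3*R²)
N(9) - m = 3*9² - 1*150 = 3*81 - 150 = 243 - 150 = 93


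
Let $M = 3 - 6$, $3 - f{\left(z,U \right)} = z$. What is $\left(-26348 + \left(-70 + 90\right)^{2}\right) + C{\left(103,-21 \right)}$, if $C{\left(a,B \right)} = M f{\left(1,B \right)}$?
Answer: $-25954$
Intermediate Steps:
$f{\left(z,U \right)} = 3 - z$
$M = -3$ ($M = 3 - 6 = -3$)
$C{\left(a,B \right)} = -6$ ($C{\left(a,B \right)} = - 3 \left(3 - 1\right) = \left(-3\right) 2 = -6$)
$\left(-26348 + \left(-70 + 90\right)^{2}\right) + C{\left(103,-21 \right)} = \left(-26348 + \left(-70 + 90\right)^{2}\right) - 6 = \left(-26348 + 20^{2}\right) - 6 = \left(-26348 + 400\right) - 6 = -25948 - 6 = -25954$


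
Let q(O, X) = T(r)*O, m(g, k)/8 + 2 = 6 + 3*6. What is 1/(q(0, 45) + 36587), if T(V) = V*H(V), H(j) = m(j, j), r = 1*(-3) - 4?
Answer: 1/36587 ≈ 2.7332e-5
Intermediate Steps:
r = -7 (r = -3 - 4 = -7)
m(g, k) = 176 (m(g, k) = -16 + 8*(6 + 3*6) = -16 + 8*(6 + 18) = -16 + 8*24 = -16 + 192 = 176)
H(j) = 176
T(V) = 176*V (T(V) = V*176 = 176*V)
q(O, X) = -1232*O (q(O, X) = (176*(-7))*O = -1232*O)
1/(q(0, 45) + 36587) = 1/(-1232*0 + 36587) = 1/(0 + 36587) = 1/36587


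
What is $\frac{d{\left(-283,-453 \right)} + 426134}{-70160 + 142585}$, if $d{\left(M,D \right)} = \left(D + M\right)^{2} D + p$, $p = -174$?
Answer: $- \frac{244962328}{72425} \approx -3382.3$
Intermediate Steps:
$d{\left(M,D \right)} = -174 + D \left(D + M\right)^{2}$ ($d{\left(M,D \right)} = \left(D + M\right)^{2} D - 174 = D \left(D + M\right)^{2} - 174 = -174 + D \left(D + M\right)^{2}$)
$\frac{d{\left(-283,-453 \right)} + 426134}{-70160 + 142585} = \frac{\left(-174 - 453 \left(-453 - 283\right)^{2}\right) + 426134}{-70160 + 142585} = \frac{\left(-174 - 453 \left(-736\right)^{2}\right) + 426134}{72425} = \left(\left(-174 - 245388288\right) + 426134\right) \frac{1}{72425} = \left(-245388462 + 426134\right) \frac{1}{72425} = \left(-244962328\right) \frac{1}{72425} = - \frac{244962328}{72425}$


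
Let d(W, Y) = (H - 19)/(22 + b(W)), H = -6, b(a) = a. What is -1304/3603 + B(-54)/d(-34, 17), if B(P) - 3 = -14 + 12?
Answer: 10636/90075 ≈ 0.11808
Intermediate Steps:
B(P) = 1 (B(P) = 3 + (-14 + 12) = 3 - 2 = 1)
d(W, Y) = -25/(22 + W) (d(W, Y) = (-6 - 19)/(22 + W) = -25/(22 + W))
-1304/3603 + B(-54)/d(-34, 17) = -1304/3603 + 1/(-25/(22 - 34)) = -1304*1/3603 + 1/(-25/(-12)) = -1304/3603 + 1/(-25*(-1/12)) = -1304/3603 + 1/(25/12) = -1304/3603 + 1*(12/25) = -1304/3603 + 12/25 = 10636/90075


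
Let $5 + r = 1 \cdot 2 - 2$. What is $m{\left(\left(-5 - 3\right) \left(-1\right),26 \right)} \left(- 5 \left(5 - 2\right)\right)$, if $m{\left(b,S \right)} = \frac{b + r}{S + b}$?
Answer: $- \frac{45}{34} \approx -1.3235$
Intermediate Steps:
$r = -5$ ($r = -5 + \left(1 \cdot 2 - 2\right) = -5 + \left(2 - 2\right) = -5 + 0 = -5$)
$m{\left(b,S \right)} = \frac{-5 + b}{S + b}$ ($m{\left(b,S \right)} = \frac{b - 5}{S + b} = \frac{-5 + b}{S + b}$)
$m{\left(\left(-5 - 3\right) \left(-1\right),26 \right)} \left(- 5 \left(5 - 2\right)\right) = \frac{-5 + \left(-5 - 3\right) \left(-1\right)}{26 + \left(-5 - 3\right) \left(-1\right)} \left(- 5 \left(5 - 2\right)\right) = \frac{-5 - -8}{26 - -8} \left(- 5 \cdot 3\right) = \frac{-5 + 8}{26 + 8} \left(\left(-1\right) 15\right) = \frac{1}{34} \cdot 3 \left(-15\right) = \frac{3}{34} \left(-15\right) = - \frac{45}{34}$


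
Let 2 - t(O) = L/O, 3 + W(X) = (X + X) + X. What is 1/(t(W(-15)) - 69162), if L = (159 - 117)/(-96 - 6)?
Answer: -816/56434567 ≈ -1.4459e-5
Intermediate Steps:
L = -7/17 (L = 42/(-102) = 42*(-1/102) = -7/17 ≈ -0.41176)
W(X) = -3 + 3*X (W(X) = -3 + ((X + X) + X) = -3 + (2*X + X) = -3 + 3*X)
t(O) = 2 + 7/(17*O) (t(O) = 2 - (-7)/(17*O) = 2 + 7/(17*O))
1/(t(W(-15)) - 69162) = 1/((2 + 7/(17*(-3 + 3*(-15)))) - 69162) = 1/((2 + 7/(17*(-3 - 45))) - 69162) = 1/((2 + (7/17)/(-48)) - 69162) = 1/((2 + (7/17)*(-1/48)) - 69162) = 1/((2 - 7/816) - 69162) = 1/(1625/816 - 69162) = 1/(-56434567/816) = -816/56434567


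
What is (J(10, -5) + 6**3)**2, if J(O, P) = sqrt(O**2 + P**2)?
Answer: 46781 + 2160*sqrt(5) ≈ 51611.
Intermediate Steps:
(J(10, -5) + 6**3)**2 = (sqrt(10**2 + (-5)**2) + 6**3)**2 = (sqrt(100 + 25) + 216)**2 = (sqrt(125) + 216)**2 = (5*sqrt(5) + 216)**2 = (216 + 5*sqrt(5))**2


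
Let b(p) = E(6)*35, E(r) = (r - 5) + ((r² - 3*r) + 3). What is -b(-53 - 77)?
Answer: -770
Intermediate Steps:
E(r) = -2 + r² - 2*r (E(r) = (-5 + r) + (3 + r² - 3*r) = -2 + r² - 2*r)
b(p) = 770 (b(p) = (-2 + 6² - 2*6)*35 = (-2 + 36 - 12)*35 = 22*35 = 770)
-b(-53 - 77) = -1*770 = -770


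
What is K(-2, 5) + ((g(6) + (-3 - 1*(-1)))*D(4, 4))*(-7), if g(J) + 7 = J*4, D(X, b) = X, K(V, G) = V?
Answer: -422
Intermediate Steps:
g(J) = -7 + 4*J (g(J) = -7 + J*4 = -7 + 4*J)
K(-2, 5) + ((g(6) + (-3 - 1*(-1)))*D(4, 4))*(-7) = -2 + (((-7 + 4*6) + (-3 - 1*(-1)))*4)*(-7) = -2 + (((-7 + 24) + (-3 + 1))*4)*(-7) = -2 + ((17 - 2)*4)*(-7) = -2 + (15*4)*(-7) = -2 + 60*(-7) = -2 - 420 = -422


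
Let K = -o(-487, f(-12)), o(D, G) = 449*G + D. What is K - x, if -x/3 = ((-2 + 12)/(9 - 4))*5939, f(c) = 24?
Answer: 25345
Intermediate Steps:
o(D, G) = D + 449*G
K = -10289 (K = -(-487 + 449*24) = -(-487 + 10776) = -1*10289 = -10289)
x = -35634 (x = -3*(-2 + 12)/(9 - 4)*5939 = -3*10/5*5939 = -3*10*(⅕)*5939 = -6*5939 = -3*11878 = -35634)
K - x = -10289 - 1*(-35634) = -10289 + 35634 = 25345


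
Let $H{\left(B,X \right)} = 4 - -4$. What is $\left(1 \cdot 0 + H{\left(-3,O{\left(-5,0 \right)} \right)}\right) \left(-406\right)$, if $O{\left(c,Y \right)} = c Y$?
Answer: $-3248$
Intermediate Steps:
$O{\left(c,Y \right)} = Y c$
$H{\left(B,X \right)} = 8$ ($H{\left(B,X \right)} = 4 + 4 = 8$)
$\left(1 \cdot 0 + H{\left(-3,O{\left(-5,0 \right)} \right)}\right) \left(-406\right) = \left(1 \cdot 0 + 8\right) \left(-406\right) = \left(0 + 8\right) \left(-406\right) = 8 \left(-406\right) = -3248$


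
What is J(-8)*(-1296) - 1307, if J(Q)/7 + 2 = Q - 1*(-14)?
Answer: -37595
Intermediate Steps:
J(Q) = 84 + 7*Q (J(Q) = -14 + 7*(Q - 1*(-14)) = -14 + 7*(Q + 14) = -14 + 7*(14 + Q) = -14 + (98 + 7*Q) = 84 + 7*Q)
J(-8)*(-1296) - 1307 = (84 + 7*(-8))*(-1296) - 1307 = (84 - 56)*(-1296) - 1307 = 28*(-1296) - 1307 = -36288 - 1307 = -37595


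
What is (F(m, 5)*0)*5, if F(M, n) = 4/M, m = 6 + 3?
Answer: 0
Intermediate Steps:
m = 9
(F(m, 5)*0)*5 = ((4/9)*0)*5 = 0*5 = 0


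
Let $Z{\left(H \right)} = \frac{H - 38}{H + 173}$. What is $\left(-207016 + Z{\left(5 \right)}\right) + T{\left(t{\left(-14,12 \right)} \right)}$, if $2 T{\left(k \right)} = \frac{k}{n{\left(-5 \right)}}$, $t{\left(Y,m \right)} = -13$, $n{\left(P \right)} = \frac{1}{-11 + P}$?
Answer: $- \frac{36830369}{178} \approx -2.0691 \cdot 10^{5}$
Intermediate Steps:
$Z{\left(H \right)} = \frac{-38 + H}{173 + H}$
$T{\left(k \right)} = - 8 k$ ($T{\left(k \right)} = \frac{k \frac{1}{\frac{1}{-11 - 5}}}{2} = \frac{k \frac{1}{\frac{1}{-16}}}{2} = \frac{k \frac{1}{- \frac{1}{16}}}{2} = \frac{k \left(-16\right)}{2} = \frac{\left(-16\right) k}{2} = - 8 k$)
$\left(-207016 + Z{\left(5 \right)}\right) + T{\left(t{\left(-14,12 \right)} \right)} = \left(-207016 + \frac{-38 + 5}{173 + 5}\right) - -104 = \left(-207016 + \frac{1}{178} \left(-33\right)\right) + 104 = \left(-207016 - \frac{33}{178}\right) + 104 = - \frac{36848881}{178} + 104 = - \frac{36830369}{178}$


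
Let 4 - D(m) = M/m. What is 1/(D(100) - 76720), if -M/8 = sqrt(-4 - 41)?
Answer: -266375/20435224501 - 5*I*sqrt(5)/122611347006 ≈ -1.3035e-5 - 9.1185e-11*I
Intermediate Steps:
M = -24*I*sqrt(5) (M = -8*sqrt(-4 - 41) = -24*I*sqrt(5) ≈ -53.666*I)
D(m) = 4 + 24*I*sqrt(5)/m (D(m) = 4 - (-24*I*sqrt(5))/m = 4 - (-24)*I*sqrt(5)/m = 4 + 24*I*sqrt(5)/m)
1/(D(100) - 76720) = 1/((4 + 24*I*sqrt(5)/100) - 76720) = 1/((4 + 24*I*sqrt(5)*(1/100)) - 76720) = 1/((4 + 6*I*sqrt(5)/25) - 76720) = 1/(-76716 + 6*I*sqrt(5)/25)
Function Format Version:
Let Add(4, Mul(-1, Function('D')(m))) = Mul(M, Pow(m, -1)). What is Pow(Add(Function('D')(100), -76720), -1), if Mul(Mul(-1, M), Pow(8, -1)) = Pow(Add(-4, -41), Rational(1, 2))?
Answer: Add(Rational(-266375, 20435224501), Mul(Rational(-5, 122611347006), I, Pow(5, Rational(1, 2)))) ≈ Add(-1.3035e-5, Mul(-9.1185e-11, I))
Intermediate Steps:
M = Mul(-24, I, Pow(5, Rational(1, 2))) (M = Mul(-8, Pow(Add(-4, -41), Rational(1, 2))) = Mul(-8, Pow(-45, Rational(1, 2))) = Mul(-8, Mul(3, I, Pow(5, Rational(1, 2)))) = Mul(-24, I, Pow(5, Rational(1, 2))) ≈ Mul(-53.666, I))
Function('D')(m) = Add(4, Mul(24, I, Pow(5, Rational(1, 2)), Pow(m, -1))) (Function('D')(m) = Add(4, Mul(-1, Mul(Mul(-24, I, Pow(5, Rational(1, 2))), Pow(m, -1)))) = Add(4, Mul(-1, Mul(-24, I, Pow(5, Rational(1, 2)), Pow(m, -1)))) = Add(4, Mul(24, I, Pow(5, Rational(1, 2)), Pow(m, -1))))
Pow(Add(Function('D')(100), -76720), -1) = Pow(Add(Add(4, Mul(24, I, Pow(5, Rational(1, 2)), Pow(100, -1))), -76720), -1) = Pow(Add(Add(4, Mul(24, I, Pow(5, Rational(1, 2)), Rational(1, 100))), -76720), -1) = Pow(Add(Add(4, Mul(Rational(6, 25), I, Pow(5, Rational(1, 2)))), -76720), -1) = Pow(Add(-76716, Mul(Rational(6, 25), I, Pow(5, Rational(1, 2)))), -1)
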